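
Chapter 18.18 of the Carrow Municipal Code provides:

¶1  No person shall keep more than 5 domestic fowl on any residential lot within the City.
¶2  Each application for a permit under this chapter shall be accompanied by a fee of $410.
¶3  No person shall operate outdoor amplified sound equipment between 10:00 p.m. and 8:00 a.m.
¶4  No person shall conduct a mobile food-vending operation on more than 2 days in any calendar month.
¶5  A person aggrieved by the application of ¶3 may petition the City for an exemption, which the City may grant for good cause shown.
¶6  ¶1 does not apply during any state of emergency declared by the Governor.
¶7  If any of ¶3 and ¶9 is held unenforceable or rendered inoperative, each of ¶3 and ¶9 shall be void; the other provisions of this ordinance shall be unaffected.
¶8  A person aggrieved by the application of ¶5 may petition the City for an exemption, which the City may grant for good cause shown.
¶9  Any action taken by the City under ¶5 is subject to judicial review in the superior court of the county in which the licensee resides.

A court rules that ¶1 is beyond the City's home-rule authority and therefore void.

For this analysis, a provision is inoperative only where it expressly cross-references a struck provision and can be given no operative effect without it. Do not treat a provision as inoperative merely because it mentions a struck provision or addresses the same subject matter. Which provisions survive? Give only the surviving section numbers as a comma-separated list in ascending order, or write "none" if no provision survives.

¶1 is struck. ¶6 has no operative effect of its own apart from ¶1 and is therefore inoperative. ¶7 ties ¶3 and ¶9 together, but none of those is affected here; the remaining provisions continue in force under ¶7. That leaves ¶2, ¶3, ¶4, ¶5, ¶7, ¶8, and ¶9 in effect.

2, 3, 4, 5, 7, 8, 9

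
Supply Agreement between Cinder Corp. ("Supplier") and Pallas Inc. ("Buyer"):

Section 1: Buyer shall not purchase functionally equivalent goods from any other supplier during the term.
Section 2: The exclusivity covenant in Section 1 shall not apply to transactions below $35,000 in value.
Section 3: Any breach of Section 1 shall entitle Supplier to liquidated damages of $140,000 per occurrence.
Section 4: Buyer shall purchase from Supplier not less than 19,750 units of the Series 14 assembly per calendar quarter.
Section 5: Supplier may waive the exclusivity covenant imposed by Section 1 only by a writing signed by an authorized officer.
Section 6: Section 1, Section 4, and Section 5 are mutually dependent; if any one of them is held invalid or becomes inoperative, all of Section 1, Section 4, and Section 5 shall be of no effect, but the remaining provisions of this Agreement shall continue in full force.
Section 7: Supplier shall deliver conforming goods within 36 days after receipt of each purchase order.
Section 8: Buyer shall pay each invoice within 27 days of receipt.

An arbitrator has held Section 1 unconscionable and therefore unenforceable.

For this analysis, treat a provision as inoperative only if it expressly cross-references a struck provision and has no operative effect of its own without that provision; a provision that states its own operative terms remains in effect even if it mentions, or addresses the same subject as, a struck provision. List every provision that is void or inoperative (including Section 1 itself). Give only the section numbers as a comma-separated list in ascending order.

1, 2, 3, 4, 5

Section 1 is struck. Section 2 has no operative effect of its own apart from Section 1 and is therefore inoperative. Section 3 operates only by reference to Section 1, so it falls with Section 1. The only function of Section 5 is the waiver condition for Section 1, so it cannot stand once Section 1 is removed. Section 6 declares Section 1, Section 4, and Section 5 mutually dependent; since one of them has fallen, all of them are of no effect. That brings down Section 4 as well. The remainder continues in force under Section 6. The provisions still in force are Section 6, Section 7, and Section 8.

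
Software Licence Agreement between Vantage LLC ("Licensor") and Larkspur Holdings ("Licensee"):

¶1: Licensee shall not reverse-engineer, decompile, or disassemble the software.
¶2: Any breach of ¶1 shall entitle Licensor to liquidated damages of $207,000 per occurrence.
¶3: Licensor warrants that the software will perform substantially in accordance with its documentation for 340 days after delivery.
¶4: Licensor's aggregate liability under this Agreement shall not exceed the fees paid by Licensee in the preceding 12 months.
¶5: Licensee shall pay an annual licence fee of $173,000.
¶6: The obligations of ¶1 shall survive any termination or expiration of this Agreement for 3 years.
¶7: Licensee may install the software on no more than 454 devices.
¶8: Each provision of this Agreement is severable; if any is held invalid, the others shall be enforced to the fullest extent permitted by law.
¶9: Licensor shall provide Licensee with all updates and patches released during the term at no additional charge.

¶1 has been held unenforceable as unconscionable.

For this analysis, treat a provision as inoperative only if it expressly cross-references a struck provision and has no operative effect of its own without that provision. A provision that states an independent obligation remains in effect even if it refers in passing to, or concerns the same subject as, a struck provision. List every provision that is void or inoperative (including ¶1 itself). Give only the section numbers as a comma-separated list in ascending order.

¶1 is struck. The whole of ¶2 is the liquidated-damages amount, defined by reference to ¶1, so ¶2 cannot stand once ¶1 is removed. The only function of ¶6 is the survival period for ¶1, so it cannot stand once ¶1 is removed. ¶8 is a severability clause and preserves every provision that can still be given independent effect. That leaves ¶3, ¶4, ¶5, ¶7, ¶8, and ¶9 in effect.

1, 2, 6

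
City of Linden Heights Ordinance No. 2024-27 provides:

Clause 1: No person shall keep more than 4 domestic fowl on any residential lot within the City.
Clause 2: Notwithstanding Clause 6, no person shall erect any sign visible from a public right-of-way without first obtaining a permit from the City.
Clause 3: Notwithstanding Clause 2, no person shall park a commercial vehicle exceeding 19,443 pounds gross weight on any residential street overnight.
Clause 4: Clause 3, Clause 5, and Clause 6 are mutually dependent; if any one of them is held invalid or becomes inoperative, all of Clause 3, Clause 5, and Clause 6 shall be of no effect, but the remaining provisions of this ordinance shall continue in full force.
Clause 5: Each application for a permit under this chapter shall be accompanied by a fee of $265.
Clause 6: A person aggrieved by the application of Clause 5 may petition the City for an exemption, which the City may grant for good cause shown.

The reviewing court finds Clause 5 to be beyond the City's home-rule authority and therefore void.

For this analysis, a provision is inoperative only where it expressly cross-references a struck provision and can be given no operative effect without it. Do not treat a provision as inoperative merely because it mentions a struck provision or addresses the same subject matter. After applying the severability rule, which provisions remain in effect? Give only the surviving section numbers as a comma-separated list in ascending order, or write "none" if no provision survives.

1, 2, 4

Clause 5 is struck. The only function of Clause 6 is the exemption procedure for Clause 5, so it cannot stand once Clause 5 is removed. Clause 2 mentions Clause 6 but its own obligation stands independently of Clause 6, so Clause 2 is not affected. Clause 4 declares Clause 3, Clause 5, and Clause 6 mutually dependent; since one of them has fallen, all of them are of no effect. That brings down Clause 3 as well. The remainder continues in force under Clause 4. That leaves Clause 1, Clause 2, and Clause 4 in effect.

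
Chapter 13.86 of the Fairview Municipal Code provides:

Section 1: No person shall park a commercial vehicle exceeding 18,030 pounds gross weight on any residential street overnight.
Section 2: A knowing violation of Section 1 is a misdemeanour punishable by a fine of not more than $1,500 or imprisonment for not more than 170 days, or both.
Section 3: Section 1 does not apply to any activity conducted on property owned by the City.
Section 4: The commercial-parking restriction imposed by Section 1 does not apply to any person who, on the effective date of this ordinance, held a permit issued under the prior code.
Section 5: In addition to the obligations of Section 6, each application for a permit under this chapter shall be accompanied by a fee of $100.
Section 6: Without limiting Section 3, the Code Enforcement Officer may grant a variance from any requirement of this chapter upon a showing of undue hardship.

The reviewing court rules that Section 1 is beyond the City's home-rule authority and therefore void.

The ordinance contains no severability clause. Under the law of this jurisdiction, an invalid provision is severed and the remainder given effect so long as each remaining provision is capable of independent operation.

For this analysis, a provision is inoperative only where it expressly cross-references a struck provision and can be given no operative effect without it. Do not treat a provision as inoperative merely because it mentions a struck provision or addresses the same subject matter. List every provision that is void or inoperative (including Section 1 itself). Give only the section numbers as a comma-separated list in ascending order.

Section 1 is struck. The only function of Section 2 is the criminal penalty for violating Section 1, so it cannot stand once Section 1 is removed. Section 3 operates only by reference to Section 1, so it falls with Section 1. Section 4 merely fixes the grandfather exemption from Section 1; with Section 1 gone it has nothing to operate on and falls away. Section 6 mentions Section 3 but its own obligation stands independently of Section 3, so Section 6 is not affected. With no severability clause, the stated default rule severs what cannot stand and enforces each remaining provision that can operate on its own. The provisions still in force are Section 5 and Section 6.

1, 2, 3, 4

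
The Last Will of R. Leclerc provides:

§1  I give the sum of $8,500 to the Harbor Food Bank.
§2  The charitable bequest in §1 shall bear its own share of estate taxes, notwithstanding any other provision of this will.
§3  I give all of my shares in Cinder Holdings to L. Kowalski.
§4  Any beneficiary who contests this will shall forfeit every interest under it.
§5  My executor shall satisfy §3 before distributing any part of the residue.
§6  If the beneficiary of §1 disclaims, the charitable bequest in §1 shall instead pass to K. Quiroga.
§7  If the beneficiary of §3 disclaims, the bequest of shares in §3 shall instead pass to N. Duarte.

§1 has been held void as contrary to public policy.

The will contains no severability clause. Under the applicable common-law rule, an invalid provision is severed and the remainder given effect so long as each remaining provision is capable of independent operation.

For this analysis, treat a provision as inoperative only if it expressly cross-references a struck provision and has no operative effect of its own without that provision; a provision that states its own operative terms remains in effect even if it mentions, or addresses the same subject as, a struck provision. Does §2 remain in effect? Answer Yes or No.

§1 is struck. §2 has no operative effect of its own apart from §1 and is therefore inoperative. §6 merely fixes the alternative disposition for §1; with §1 gone it has nothing to operate on and falls away. Under the stated default rule, only provisions that cannot operate independently fall away; the rest are enforced. That leaves §3, §4, §5, and §7 in effect. §2 is among the inoperative provisions, so the answer is no.

No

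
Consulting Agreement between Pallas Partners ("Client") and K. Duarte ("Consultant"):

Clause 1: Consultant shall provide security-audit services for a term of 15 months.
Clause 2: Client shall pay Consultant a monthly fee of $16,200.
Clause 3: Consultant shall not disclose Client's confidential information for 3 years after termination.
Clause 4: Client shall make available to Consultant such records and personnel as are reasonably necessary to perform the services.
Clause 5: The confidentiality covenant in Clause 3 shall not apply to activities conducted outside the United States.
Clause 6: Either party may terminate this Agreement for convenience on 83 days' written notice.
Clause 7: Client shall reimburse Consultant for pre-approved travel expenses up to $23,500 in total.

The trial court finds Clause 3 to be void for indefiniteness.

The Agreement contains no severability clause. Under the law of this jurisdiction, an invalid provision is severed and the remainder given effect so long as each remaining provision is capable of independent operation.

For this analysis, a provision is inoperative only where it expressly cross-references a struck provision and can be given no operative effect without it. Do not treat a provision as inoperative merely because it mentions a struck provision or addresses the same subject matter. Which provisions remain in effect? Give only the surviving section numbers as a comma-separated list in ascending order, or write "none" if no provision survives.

1, 2, 4, 6, 7

Clause 3 is struck. Clause 5 does nothing except set the carve-out from the confidentiality covenant by reference to Clause 3; with Clause 3 gone it has no independent effect and is inoperative. With no severability clause, the stated default rule severs what cannot stand and enforces each remaining provision that can operate on its own. Clause 1, Clause 2, Clause 4, Clause 6, and Clause 7 remain in effect.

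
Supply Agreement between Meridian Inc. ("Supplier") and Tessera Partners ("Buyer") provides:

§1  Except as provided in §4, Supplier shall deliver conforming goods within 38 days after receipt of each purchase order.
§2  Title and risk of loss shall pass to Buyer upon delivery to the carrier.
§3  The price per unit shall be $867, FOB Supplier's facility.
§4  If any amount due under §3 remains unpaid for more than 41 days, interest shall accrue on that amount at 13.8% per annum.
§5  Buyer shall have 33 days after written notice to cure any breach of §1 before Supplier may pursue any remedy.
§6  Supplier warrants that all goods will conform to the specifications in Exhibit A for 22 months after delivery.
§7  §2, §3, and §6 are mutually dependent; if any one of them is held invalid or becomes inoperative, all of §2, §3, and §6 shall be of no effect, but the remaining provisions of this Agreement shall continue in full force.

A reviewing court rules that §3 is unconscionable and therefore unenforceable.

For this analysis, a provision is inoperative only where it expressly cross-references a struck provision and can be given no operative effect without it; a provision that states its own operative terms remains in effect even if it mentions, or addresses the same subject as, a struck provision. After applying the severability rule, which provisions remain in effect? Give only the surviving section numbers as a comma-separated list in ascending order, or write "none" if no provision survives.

§3 is struck. §4 has no operative effect of its own apart from §3 and is therefore inoperative. §1 mentions §4 but its own obligation stands independently of §4, so §1 is not affected. §7 declares §2, §3, and §6 mutually dependent; since one of them has fallen, all of them are of no effect. That brings down §2 and §6 as well. The remainder continues in force under §7. §1, §5, and §7 remain in effect.

1, 5, 7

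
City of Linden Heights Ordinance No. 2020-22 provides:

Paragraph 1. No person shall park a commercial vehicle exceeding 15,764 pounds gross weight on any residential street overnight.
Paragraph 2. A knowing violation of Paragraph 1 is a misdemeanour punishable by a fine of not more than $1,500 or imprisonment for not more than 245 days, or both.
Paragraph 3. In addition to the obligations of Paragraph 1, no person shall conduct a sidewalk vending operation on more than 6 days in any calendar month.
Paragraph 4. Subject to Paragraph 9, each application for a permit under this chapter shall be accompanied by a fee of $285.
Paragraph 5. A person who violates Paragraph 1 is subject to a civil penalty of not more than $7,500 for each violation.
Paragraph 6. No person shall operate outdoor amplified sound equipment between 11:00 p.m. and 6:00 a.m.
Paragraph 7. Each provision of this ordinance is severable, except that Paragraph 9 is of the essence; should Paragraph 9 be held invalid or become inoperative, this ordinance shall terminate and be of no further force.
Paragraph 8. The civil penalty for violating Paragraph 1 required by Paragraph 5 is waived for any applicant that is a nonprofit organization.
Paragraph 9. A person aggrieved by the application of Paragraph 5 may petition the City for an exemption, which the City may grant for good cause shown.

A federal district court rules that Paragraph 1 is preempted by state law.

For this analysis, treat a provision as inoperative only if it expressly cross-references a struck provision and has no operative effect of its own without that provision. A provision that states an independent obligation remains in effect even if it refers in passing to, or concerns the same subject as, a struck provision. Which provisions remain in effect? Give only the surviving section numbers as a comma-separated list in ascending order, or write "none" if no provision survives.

none

Paragraph 1 is struck. The only function of Paragraph 2 is the criminal penalty for violating Paragraph 1, so it cannot stand once Paragraph 1 is removed. The only function of Paragraph 5 is the civil penalty for violating Paragraph 1, so it cannot stand once Paragraph 1 is removed. Paragraph 8 does nothing except set the nonprofit waiver of the civil penalty for violating Paragraph 1 by reference to Paragraph 5; with Paragraph 5 gone it has no independent effect and is inoperative. Paragraph 9 operates only by reference to Paragraph 5, so it falls with Paragraph 5. Paragraph 7 makes Paragraph 9 an essential term, and Paragraph 9 has been rendered inoperative by the cascade; under Paragraph 7, the entire ordinance is therefore void. No provision of the ordinance survives.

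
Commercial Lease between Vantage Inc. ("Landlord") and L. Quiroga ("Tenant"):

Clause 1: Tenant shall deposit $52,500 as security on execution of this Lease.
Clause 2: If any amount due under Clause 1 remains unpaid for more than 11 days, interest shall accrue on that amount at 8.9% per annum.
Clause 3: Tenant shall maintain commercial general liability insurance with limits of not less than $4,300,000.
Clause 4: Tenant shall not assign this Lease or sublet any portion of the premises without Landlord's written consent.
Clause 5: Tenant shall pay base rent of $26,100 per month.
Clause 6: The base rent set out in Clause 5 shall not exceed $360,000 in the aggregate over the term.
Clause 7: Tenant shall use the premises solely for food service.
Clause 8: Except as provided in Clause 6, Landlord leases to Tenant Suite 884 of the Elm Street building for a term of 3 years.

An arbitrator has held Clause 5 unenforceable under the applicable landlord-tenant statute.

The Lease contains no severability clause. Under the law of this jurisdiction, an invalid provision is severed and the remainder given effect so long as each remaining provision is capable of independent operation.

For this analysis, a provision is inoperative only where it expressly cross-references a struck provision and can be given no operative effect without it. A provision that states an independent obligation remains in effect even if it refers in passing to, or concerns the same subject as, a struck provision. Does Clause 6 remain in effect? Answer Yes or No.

No

Clause 5 is struck. Clause 6 does nothing except set the aggregate cap on the base rent by reference to Clause 5; with Clause 5 gone it has no independent effect and is inoperative. Clause 8 mentions Clause 6 but its own obligation stands independently of Clause 6, so Clause 8 is not affected. Under the stated default rule, only provisions that cannot operate independently fall away; the rest are enforced. Clause 1, Clause 2, Clause 3, Clause 4, Clause 7, and Clause 8 remain in effect. Clause 6 is among the inoperative provisions, so the answer is no.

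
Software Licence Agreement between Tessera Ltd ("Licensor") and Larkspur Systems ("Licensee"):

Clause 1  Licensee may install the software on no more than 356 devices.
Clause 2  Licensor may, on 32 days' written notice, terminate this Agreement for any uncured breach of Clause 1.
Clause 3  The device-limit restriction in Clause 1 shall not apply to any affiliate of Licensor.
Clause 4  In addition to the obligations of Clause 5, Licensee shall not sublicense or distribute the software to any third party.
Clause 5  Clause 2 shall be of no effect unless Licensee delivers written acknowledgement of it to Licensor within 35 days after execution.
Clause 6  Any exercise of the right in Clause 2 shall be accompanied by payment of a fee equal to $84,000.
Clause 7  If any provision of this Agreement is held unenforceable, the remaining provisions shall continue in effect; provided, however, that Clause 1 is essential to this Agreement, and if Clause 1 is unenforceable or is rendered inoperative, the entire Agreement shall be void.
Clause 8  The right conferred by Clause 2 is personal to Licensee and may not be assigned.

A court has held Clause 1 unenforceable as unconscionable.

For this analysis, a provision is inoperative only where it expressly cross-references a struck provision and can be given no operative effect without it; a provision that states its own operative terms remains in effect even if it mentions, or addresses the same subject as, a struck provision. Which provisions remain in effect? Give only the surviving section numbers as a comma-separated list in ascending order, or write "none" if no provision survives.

Clause 1 is struck. The only function of Clause 2 is the termination right for breach of Clause 1, so it cannot stand once Clause 1 is removed. Clause 3 has no operative effect of its own apart from Clause 1 and is therefore inoperative. Clause 5 has no operative effect of its own apart from Clause 2 and is therefore inoperative. Clause 6 operates only by reference to Clause 2, so it falls with Clause 2. Clause 8 operates only by reference to Clause 2, so it falls with Clause 2. Clause 7 makes Clause 1 an essential term, and Clause 1 is the provision held invalid; under Clause 7, the entire Agreement is therefore void. No provision of the Agreement survives.

none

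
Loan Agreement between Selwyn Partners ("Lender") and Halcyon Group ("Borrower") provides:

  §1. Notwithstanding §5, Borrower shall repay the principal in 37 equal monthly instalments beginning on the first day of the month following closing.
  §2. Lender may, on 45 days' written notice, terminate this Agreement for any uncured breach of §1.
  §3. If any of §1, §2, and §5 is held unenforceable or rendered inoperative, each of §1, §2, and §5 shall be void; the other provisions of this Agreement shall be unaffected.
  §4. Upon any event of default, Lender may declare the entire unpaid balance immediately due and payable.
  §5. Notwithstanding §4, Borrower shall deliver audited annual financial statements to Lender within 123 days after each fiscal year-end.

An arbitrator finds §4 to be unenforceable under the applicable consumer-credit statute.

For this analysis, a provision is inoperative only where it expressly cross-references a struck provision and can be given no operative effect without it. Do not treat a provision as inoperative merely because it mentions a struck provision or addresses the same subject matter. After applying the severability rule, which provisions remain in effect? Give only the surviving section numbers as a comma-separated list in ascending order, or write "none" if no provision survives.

§4 is struck. §5 mentions §4 but its own obligation stands independently of §4, so §5 is not affected. Nothing else in the Agreement is defined by reference to §4. §3 ties §1, §2, and §5 together, but none of those is affected here; the remaining provisions continue in force under §3. That leaves §1, §2, §3, and §5 in effect.

1, 2, 3, 5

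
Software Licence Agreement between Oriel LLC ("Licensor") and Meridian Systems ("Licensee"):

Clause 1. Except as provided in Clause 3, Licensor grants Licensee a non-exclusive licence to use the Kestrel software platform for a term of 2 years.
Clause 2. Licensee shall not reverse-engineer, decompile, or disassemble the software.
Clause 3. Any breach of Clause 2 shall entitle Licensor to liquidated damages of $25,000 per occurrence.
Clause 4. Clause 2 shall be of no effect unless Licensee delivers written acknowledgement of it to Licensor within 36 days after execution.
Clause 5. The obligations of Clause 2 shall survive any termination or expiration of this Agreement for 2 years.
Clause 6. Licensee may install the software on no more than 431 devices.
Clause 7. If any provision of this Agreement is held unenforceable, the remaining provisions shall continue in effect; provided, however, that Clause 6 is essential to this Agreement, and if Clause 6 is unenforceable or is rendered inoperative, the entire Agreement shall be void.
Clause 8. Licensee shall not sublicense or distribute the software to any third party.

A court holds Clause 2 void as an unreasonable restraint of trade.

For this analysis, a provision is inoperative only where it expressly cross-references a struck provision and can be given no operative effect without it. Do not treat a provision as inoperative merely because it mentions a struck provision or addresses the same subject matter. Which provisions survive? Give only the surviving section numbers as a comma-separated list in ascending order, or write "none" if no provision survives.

1, 6, 7, 8

Clause 2 is struck. The whole of Clause 3 is the liquidated-damages amount, defined by reference to Clause 2, so Clause 3 cannot stand once Clause 2 is removed. Clause 4 merely fixes the acknowledgement condition for Clause 2; with Clause 2 gone it has nothing to operate on and falls away. Clause 5 merely fixes the survival period for Clause 2; with Clause 2 gone it has nothing to operate on and falls away. Clause 1 mentions Clause 3 but its own obligation stands independently of Clause 3, so Clause 1 is not affected. Clause 7 makes Clause 6 an essential term, but Clause 6 is unaffected, so the severability proviso in Clause 7 preserves the remaining provisions. That leaves Clause 1, Clause 6, Clause 7, and Clause 8 in effect.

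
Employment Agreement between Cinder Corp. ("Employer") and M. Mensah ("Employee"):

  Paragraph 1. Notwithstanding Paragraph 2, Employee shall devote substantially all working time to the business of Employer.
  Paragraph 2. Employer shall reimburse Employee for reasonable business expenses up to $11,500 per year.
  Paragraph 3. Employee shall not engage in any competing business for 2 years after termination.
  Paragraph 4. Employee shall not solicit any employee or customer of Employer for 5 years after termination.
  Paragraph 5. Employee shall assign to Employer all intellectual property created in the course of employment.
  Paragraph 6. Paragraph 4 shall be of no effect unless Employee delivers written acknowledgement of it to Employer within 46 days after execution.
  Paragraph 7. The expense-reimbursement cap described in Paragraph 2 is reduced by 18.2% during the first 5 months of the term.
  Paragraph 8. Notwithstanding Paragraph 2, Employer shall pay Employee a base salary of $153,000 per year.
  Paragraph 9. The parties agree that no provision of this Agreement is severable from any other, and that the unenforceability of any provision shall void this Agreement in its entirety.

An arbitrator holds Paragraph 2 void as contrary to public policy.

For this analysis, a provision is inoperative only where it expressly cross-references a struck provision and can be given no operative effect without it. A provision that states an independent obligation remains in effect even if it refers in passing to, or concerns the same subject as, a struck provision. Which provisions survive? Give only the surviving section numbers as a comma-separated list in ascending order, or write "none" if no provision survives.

none

Paragraph 2 is struck. Paragraph 7 does nothing except set the introductory reduction to the expense-reimbursement cap by reference to Paragraph 2; with Paragraph 2 gone it has no independent effect and is inoperative. Paragraph 9 provides that the Agreement is not severable, so the invalidity of any one provision voids the entire Agreement. No provision of the Agreement survives.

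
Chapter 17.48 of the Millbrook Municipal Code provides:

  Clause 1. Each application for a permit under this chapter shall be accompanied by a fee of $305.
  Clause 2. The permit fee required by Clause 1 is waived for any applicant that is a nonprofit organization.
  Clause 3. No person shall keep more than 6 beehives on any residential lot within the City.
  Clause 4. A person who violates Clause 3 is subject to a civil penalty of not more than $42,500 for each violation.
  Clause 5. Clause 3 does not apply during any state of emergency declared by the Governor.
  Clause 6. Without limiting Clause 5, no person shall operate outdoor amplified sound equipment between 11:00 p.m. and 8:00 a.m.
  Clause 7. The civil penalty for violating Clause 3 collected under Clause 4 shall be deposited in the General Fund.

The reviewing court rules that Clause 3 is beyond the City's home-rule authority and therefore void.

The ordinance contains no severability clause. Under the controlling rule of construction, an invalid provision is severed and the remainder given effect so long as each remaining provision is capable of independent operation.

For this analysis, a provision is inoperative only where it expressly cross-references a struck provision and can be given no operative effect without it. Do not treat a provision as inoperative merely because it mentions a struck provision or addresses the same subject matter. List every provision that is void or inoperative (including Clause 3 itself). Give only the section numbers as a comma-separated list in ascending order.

3, 4, 5, 7

Clause 3 is struck. Clause 4 merely fixes the civil penalty for violating Clause 3; with Clause 3 gone it has nothing to operate on and falls away. The only function of Clause 5 is the emergency suspension of Clause 3, so it cannot stand once Clause 3 is removed. Clause 7 does nothing except set the disposition of the civil penalty for violating Clause 3 by reference to Clause 4; with Clause 4 gone it has no independent effect and is inoperative. Although Clause 6 refers to Clause 5, its operative terms do not depend on Clause 5, so it remains in effect. With no severability clause, the stated default rule severs what cannot stand and enforces each remaining provision that can operate on its own. That leaves Clause 1, Clause 2, and Clause 6 in effect.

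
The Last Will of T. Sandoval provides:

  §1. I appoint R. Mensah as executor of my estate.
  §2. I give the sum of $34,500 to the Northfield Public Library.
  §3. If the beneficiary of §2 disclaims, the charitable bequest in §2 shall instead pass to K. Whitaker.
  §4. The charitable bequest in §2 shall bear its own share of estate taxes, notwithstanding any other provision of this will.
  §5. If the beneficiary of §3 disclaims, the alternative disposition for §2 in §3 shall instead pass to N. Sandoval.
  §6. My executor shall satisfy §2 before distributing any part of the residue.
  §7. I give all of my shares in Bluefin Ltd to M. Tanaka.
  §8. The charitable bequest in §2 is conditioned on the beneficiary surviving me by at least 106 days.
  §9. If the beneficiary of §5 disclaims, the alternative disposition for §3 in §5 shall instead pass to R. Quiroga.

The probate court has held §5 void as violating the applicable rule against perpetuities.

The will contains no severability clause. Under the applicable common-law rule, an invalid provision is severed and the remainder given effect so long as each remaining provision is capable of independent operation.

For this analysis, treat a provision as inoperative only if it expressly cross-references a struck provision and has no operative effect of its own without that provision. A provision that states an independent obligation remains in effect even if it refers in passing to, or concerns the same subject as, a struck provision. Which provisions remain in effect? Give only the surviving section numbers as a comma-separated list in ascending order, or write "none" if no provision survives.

§5 is struck. §9 has no operative effect of its own apart from §5 and is therefore inoperative. Under the stated default rule, only provisions that cannot operate independently fall away; the rest are enforced. That leaves §1, §2, §3, §4, §6, §7, and §8 in effect.

1, 2, 3, 4, 6, 7, 8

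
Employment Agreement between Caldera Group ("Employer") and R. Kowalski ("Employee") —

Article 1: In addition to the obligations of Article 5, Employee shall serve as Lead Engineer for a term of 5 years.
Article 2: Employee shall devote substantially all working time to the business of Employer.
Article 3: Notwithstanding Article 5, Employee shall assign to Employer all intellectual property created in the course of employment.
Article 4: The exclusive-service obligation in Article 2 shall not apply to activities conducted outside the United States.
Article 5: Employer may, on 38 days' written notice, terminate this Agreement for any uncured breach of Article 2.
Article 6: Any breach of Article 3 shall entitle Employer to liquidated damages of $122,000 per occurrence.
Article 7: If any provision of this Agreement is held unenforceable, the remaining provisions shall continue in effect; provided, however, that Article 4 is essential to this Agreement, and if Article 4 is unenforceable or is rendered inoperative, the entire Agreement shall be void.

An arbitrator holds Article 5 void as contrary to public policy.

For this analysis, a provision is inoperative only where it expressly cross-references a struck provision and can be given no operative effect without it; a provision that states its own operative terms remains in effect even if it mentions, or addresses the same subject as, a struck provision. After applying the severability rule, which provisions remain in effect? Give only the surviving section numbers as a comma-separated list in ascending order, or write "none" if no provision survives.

1, 2, 3, 4, 6, 7

Article 5 is struck. Article 1 mentions Article 5 but its own obligation stands independently of Article 5, so Article 1 is not affected. Article 3 mentions Article 5 but its own obligation stands independently of Article 5, so Article 3 is not affected. Nothing else in the Agreement is defined by reference to Article 5. Article 7 makes Article 4 an essential term, but Article 4 is unaffected, so the severability proviso in Article 7 preserves the remaining provisions. Article 1, Article 2, Article 3, Article 4, Article 6, and Article 7 remain in effect.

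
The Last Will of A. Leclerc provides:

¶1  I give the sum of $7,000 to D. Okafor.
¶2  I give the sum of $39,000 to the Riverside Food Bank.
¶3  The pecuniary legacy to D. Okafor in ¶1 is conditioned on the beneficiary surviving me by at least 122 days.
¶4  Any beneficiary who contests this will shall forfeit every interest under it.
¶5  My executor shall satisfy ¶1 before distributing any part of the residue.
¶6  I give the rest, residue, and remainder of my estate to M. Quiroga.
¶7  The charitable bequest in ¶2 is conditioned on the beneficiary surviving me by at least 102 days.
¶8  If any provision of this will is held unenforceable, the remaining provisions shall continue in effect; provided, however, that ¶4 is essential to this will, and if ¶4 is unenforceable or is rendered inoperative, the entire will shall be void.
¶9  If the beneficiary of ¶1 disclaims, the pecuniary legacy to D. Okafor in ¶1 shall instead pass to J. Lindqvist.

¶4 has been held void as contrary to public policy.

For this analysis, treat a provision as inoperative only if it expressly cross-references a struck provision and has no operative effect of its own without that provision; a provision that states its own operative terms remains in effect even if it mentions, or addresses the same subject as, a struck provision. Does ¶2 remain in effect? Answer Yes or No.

¶4 is struck. Nothing else in the will is defined by reference to ¶4. ¶8 makes ¶4 an essential term, and ¶4 is the provision held invalid; under ¶8, the entire will is therefore void. No provision of the will survives. ¶2 is among the inoperative provisions, so the answer is no.

No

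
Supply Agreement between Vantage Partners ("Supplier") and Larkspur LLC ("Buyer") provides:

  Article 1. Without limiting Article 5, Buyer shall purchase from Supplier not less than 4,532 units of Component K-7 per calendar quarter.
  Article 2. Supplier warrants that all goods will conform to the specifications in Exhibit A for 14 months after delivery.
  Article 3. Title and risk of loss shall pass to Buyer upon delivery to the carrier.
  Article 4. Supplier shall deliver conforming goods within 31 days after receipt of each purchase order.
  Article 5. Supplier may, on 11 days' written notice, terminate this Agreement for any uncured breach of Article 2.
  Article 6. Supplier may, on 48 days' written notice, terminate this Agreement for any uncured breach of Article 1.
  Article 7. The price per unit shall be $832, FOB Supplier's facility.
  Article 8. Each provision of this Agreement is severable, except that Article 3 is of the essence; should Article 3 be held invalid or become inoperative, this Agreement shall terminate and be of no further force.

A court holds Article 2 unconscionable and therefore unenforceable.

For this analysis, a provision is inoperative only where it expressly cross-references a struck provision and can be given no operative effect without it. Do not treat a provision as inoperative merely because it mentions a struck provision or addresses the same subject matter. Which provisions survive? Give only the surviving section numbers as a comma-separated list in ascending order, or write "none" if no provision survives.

Article 2 is struck. Article 5 has no operative effect of its own apart from Article 2 and is therefore inoperative. Although Article 1 refers to Article 5, its operative terms do not depend on Article 5, so it remains in effect. Article 8 makes Article 3 an essential term, but Article 3 is unaffected, so the severability proviso in Article 8 preserves the remaining provisions. Article 1, Article 3, Article 4, Article 6, Article 7, and Article 8 remain in effect.

1, 3, 4, 6, 7, 8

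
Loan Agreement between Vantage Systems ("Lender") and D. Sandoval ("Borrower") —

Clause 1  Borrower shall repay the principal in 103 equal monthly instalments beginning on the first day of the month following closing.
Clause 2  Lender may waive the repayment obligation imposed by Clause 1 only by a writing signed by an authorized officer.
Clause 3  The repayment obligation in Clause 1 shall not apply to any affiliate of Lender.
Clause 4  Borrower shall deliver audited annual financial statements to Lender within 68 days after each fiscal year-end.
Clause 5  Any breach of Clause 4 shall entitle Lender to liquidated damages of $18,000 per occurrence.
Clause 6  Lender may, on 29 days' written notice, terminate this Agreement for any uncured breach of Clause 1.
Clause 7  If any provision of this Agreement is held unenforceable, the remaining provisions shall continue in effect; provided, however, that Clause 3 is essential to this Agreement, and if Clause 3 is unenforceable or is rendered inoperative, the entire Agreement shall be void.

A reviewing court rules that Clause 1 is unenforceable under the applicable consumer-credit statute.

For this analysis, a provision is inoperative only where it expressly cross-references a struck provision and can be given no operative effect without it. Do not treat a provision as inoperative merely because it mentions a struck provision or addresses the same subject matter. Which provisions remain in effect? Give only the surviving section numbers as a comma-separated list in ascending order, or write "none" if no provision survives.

Clause 1 is struck. The only function of Clause 2 is the waiver condition for Clause 1, so it cannot stand once Clause 1 is removed. Clause 3 has no operative effect of its own apart from Clause 1 and is therefore inoperative. Clause 6 merely fixes the termination right for breach of Clause 1; with Clause 1 gone it has nothing to operate on and falls away. Clause 7 makes Clause 3 an essential term, and Clause 3 has been rendered inoperative by the cascade; under Clause 7, the entire Agreement is therefore void. No provision of the Agreement survives.

none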